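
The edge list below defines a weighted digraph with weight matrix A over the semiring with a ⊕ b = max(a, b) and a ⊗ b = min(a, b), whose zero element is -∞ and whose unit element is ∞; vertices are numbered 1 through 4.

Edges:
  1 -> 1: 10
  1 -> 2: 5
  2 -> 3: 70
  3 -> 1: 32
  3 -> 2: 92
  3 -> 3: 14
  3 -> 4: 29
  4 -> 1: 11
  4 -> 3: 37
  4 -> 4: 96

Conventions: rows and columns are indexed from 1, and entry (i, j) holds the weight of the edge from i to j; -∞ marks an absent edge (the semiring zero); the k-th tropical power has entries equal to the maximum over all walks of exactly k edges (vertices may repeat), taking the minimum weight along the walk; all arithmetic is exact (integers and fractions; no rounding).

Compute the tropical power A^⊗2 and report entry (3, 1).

A^⊗2:
  [10, 5, 5, -∞]
  [32, 70, 14, 29]
  [14, 14, 70, 29]
  [32, 37, 37, 96]
Key observation: the optimum is the walk 3->3->1, with weight 14 min 32 = 14.
Optimal value attained by: walk 3->3->1.
Answer: (A^⊗2)[3][1] = 14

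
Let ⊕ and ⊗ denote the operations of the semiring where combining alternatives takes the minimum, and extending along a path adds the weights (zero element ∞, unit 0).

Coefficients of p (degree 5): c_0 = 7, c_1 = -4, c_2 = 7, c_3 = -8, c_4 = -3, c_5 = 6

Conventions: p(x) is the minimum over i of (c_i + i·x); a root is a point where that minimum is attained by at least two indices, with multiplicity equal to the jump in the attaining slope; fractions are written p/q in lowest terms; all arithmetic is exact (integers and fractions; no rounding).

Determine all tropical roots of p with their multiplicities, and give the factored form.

hull edge (i=0, c=7) to (i=1, c=-4): slope -11, span 1
hull edge (i=1, c=-4) to (i=3, c=-8): slope -2, span 2
hull edge (i=3, c=-8) to (i=4, c=-3): slope 5, span 1
hull edge (i=4, c=-3) to (i=5, c=6): slope 9, span 1
Factored form: p(x) = 6 ⊗ (x ⊕ (-9)) ⊗ (x ⊕ (-5)) ⊗ (x ⊕ 2) ⊗ (x ⊕ 2) ⊗ (x ⊕ 11)
Answer: roots = -9 (mult 1), -5 (mult 1), 2 (mult 2), 11 (mult 1)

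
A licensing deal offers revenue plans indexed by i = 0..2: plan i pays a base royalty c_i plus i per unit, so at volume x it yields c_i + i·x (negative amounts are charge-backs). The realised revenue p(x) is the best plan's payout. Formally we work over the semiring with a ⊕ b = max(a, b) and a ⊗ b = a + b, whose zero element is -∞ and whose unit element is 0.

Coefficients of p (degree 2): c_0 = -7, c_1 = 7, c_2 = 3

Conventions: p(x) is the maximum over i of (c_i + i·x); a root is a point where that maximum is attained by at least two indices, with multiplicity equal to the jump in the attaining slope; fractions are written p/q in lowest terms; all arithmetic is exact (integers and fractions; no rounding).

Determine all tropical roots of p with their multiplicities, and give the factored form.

hull edge (i=0, c=-7) to (i=1, c=7): slope 14, span 1
hull edge (i=1, c=7) to (i=2, c=3): slope -4, span 1
Factored form: p(x) = 3 ⊗ (x ⊕ (-14)) ⊗ (x ⊕ 4)
Answer: roots = -14 (mult 1), 4 (mult 1)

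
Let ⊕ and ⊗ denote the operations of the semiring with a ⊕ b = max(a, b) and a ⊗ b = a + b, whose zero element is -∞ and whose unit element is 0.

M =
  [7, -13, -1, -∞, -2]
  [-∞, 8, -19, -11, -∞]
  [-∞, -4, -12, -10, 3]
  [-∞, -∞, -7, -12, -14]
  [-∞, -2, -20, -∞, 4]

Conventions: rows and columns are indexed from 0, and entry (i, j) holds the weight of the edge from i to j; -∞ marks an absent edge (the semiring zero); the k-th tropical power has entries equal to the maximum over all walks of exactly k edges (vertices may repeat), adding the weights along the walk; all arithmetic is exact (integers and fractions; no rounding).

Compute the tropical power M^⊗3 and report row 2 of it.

M^⊗2:
  [14, -4, 6, -11, 5]
  [-∞, 16, -11, -3, -16]
  [-∞, 4, -17, -15, 7]
  [-∞, -11, -19, -17, -4]
  [-∞, 6, -16, -13, 8]
M^⊗3:
  [21, 4, 13, -4, 12]
  [-∞, 24, -3, 5, -8]
  [-∞, 12, -13, -7, 11]
  [-∞, -3, -24, -22, 0]
  [-∞, 14, -12, -5, 12]
Answer: row 2 of M^⊗3 = [-∞, 12, -13, -7, 11]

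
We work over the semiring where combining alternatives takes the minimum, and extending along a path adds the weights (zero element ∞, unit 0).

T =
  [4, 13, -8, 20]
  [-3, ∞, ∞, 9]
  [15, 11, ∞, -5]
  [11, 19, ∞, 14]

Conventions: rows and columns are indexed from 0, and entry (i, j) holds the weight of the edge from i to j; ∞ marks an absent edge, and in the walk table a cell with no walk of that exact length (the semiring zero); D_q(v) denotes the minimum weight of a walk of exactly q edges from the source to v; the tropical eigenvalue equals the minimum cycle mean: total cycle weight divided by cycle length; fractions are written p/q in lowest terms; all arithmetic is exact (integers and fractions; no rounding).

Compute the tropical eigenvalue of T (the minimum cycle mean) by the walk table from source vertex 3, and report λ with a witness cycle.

q=0: [∞, ∞, ∞, 0]
q=1: [11, 19, ∞, 14]
q=2: [15, 24, 3, 28]
q=3: [18, 14, 7, -2]
q=4: [9, 17, 10, 2]
Optimal cycle mean attained by: cycle 0->2->3->0, total (-8) + (-5) + 11, length 3.
Answer: λ = -2/3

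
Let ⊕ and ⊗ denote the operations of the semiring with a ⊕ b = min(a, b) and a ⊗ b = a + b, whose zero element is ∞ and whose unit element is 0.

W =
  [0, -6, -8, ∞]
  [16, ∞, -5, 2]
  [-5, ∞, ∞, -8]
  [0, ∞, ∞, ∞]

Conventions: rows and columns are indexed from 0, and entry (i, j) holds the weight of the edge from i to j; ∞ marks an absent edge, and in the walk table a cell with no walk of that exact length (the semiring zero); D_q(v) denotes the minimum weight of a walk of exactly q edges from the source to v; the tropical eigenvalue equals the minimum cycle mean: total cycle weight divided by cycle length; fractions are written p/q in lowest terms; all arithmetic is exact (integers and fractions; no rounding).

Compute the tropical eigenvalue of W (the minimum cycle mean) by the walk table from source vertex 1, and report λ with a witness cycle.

q=0: [∞, 0, ∞, ∞]
q=1: [16, ∞, -5, 2]
q=2: [-10, 10, 8, -13]
q=3: [-13, -16, -18, 0]
q=4: [-23, -19, -21, -26]
Optimal cycle mean attained by: cycle 0->2->0, total (-8) + (-5), length 2.
Answer: λ = -13/2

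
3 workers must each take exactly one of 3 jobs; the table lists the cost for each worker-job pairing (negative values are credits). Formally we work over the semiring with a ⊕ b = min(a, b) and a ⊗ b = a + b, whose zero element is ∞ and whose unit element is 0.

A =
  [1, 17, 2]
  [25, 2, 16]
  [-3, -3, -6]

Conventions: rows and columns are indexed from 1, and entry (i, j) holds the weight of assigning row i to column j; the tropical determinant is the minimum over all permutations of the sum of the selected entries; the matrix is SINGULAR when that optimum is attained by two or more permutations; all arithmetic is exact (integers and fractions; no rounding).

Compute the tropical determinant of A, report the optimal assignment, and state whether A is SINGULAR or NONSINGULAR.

σ = (1, 2, 3): 1 + 2 + (-6) = -3
σ = (1, 3, 2): 1 + 16 + (-3) = 14
σ = (2, 1, 3): 17 + 25 + (-6) = 36
σ = (2, 3, 1): 17 + 16 + (-3) = 30
σ = (3, 1, 2): 2 + 25 + (-3) = 24
σ = (3, 2, 1): 2 + 2 + (-3) = 1
Optimal value attained by: σ = (1, 2, 3).
Answer: det⊕(A) = -3; verdict: NONSINGULAR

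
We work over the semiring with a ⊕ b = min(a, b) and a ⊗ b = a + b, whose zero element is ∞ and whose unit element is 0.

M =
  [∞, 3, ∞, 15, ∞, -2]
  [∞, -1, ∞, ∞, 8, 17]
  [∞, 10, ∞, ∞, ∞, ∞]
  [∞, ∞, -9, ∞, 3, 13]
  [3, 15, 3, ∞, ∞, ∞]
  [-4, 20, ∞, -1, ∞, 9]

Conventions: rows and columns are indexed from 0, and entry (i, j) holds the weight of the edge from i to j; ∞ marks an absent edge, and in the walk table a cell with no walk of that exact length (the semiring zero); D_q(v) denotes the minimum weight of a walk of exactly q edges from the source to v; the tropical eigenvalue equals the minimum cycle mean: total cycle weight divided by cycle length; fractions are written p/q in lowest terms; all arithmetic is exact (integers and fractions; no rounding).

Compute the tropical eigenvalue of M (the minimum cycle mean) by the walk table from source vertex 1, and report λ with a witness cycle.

q=0: [∞, 0, ∞, ∞, ∞, ∞]
q=1: [∞, -1, ∞, ∞, 8, 17]
q=2: [11, -2, 11, 16, 7, 16]
q=3: [10, -3, 7, 15, 6, 9]
q=4: [5, -4, 6, 8, 5, 8]
q=5: [4, -5, -1, 7, 4, 3]
q=6: [-1, -6, -2, 2, 3, 2]
Optimal cycle mean attained by: cycle 0->5->0, total (-2) + (-4), length 2.
Answer: λ = -3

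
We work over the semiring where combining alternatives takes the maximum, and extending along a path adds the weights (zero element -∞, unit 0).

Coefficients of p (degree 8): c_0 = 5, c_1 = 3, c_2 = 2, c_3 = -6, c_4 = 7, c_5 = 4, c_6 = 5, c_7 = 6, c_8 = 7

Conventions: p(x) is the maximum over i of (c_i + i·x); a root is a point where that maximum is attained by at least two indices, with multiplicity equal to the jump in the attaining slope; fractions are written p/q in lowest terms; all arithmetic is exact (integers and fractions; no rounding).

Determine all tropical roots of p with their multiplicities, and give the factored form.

hull edge (i=0, c=5) to (i=4, c=7): slope 1/2, span 4
hull edge (i=4, c=7) to (i=8, c=7): slope 0, span 4
Factored form: p(x) = 7 ⊗ (x ⊕ (-1/2)) ⊗ (x ⊕ (-1/2)) ⊗ (x ⊕ (-1/2)) ⊗ (x ⊕ (-1/2)) ⊗ (x ⊕ 0) ⊗ (x ⊕ 0) ⊗ (x ⊕ 0) ⊗ (x ⊕ 0)
Answer: roots = -1/2 (mult 4), 0 (mult 4)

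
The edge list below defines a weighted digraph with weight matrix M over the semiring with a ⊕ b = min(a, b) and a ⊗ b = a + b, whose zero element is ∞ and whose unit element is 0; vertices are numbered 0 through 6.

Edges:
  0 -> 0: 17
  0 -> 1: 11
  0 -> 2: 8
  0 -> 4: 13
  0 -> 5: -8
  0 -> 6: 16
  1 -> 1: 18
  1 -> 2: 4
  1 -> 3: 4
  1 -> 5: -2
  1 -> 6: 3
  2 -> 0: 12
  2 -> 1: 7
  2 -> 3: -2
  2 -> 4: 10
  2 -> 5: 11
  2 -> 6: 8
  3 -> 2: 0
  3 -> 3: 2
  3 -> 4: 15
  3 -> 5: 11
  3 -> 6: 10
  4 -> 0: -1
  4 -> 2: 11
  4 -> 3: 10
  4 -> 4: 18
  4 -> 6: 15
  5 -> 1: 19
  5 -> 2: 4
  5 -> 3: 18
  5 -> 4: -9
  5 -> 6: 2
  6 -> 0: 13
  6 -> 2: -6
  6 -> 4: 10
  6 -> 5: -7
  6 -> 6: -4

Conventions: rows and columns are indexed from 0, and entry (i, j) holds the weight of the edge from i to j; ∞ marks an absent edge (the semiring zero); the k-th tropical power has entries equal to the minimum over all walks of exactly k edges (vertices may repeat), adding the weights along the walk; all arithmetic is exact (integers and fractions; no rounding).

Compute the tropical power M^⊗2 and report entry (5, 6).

M^⊗2:
  [12, 11, -4, 6, -17, 9, -6]
  [16, 11, -3, 2, -11, -4, -1]
  [9, 23, -2, 0, 2, 1, 4]
  [12, 7, 2, -2, 2, 3, 6]
  [16, 10, 7, 9, 12, -9, 11]
  [-10, 11, -4, 1, 9, -5, -2]
  [6, 1, -10, -8, -16, -11, -8]
Key observation: the optimum is the walk 5->6->6, with weight 2 + (-4) = -2.
Optimal value attained by: walk 5->6->6.
Answer: (M^⊗2)[5][6] = -2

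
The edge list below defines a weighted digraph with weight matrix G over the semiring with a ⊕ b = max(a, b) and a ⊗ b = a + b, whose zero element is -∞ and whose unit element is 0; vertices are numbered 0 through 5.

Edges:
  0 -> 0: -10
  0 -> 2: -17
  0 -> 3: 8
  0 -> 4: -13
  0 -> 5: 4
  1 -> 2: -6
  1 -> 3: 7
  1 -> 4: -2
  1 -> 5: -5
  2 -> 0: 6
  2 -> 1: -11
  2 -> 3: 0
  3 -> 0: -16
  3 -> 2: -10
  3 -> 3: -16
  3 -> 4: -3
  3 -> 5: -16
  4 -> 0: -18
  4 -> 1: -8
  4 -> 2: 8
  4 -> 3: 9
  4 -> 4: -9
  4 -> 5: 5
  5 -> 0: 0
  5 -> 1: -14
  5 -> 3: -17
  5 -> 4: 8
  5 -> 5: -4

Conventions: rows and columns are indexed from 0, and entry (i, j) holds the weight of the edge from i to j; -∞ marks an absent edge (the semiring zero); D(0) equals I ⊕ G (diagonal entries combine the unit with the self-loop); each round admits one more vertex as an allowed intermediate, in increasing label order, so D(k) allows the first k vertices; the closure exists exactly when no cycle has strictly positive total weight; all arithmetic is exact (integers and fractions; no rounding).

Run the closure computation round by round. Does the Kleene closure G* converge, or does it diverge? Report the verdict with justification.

D(0):
  [0, -∞, -17, 8, -13, 4]
  [-∞, 0, -6, 7, -2, -5]
  [6, -11, 0, 0, -∞, -∞]
  [-16, -∞, -10, 0, -3, -16]
  [-18, -8, 8, 9, 0, 5]
  [0, -14, -∞, -17, 8, 0]
Detection: at round 1, diagonal entry (5, 5) turns strictly positive.
Key observation: the cycle 5->0->5 has total weight 0 + 4, which is strictly positive.
Answer: DIVERGES — positive cycle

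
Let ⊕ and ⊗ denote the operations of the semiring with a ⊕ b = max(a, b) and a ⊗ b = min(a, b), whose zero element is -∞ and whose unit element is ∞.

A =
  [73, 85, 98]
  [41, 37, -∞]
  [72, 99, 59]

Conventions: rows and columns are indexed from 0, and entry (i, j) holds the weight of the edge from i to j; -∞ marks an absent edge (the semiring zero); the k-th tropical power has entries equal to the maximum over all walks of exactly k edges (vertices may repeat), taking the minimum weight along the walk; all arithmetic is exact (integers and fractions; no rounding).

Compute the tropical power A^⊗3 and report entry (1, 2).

A^⊗2:
  [73, 98, 73]
  [41, 41, 41]
  [72, 72, 72]
A^⊗3:
  [73, 73, 73]
  [41, 41, 41]
  [72, 72, 72]
Key observation: the optimum is the walk 1->0->0->2, with weight 41 min 73 min 98 = 41.
Optimal value attained by: walk 1->0->0->2.
Answer: (A^⊗3)[1][2] = 41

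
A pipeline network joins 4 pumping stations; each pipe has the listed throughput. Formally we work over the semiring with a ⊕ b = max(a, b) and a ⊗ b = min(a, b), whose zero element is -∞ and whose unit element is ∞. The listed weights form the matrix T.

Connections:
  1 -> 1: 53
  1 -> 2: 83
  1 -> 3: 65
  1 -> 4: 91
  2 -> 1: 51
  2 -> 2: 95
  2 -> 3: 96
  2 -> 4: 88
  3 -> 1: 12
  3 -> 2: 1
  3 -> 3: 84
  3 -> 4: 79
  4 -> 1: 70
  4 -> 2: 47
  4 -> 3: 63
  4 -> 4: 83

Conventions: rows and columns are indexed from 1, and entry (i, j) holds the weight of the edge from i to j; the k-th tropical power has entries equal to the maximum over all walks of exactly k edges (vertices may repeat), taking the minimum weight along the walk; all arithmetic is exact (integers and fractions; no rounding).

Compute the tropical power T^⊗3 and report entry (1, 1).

T^⊗2:
  [70, 83, 83, 83]
  [70, 95, 95, 88]
  [70, 47, 84, 79]
  [70, 70, 65, 83]
T^⊗3:
  [70, 83, 83, 83]
  [70, 95, 95, 88]
  [70, 70, 84, 79]
  [70, 70, 70, 83]
Key observation: the optimum is the walk 1->2->4->1, with weight 83 min 88 min 70 = 70.
Optimal value attained by: walk 1->2->4->1.
Answer: (T^⊗3)[1][1] = 70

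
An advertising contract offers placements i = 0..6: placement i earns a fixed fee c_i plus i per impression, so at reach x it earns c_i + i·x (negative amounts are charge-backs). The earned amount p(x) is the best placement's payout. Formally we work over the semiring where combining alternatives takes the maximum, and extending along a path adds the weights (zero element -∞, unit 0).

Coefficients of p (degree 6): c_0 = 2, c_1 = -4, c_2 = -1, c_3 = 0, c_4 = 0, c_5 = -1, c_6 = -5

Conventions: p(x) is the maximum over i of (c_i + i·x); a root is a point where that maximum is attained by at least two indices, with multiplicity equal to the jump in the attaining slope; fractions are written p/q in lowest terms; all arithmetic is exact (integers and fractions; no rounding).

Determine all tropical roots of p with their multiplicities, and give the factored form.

hull edge (i=0, c=2) to (i=4, c=0): slope -1/2, span 4
hull edge (i=4, c=0) to (i=5, c=-1): slope -1, span 1
hull edge (i=5, c=-1) to (i=6, c=-5): slope -4, span 1
Factored form: p(x) = -5 ⊗ (x ⊕ 1/2) ⊗ (x ⊕ 1/2) ⊗ (x ⊕ 1/2) ⊗ (x ⊕ 1/2) ⊗ (x ⊕ 1) ⊗ (x ⊕ 4)
Answer: roots = 1/2 (mult 4), 1 (mult 1), 4 (mult 1)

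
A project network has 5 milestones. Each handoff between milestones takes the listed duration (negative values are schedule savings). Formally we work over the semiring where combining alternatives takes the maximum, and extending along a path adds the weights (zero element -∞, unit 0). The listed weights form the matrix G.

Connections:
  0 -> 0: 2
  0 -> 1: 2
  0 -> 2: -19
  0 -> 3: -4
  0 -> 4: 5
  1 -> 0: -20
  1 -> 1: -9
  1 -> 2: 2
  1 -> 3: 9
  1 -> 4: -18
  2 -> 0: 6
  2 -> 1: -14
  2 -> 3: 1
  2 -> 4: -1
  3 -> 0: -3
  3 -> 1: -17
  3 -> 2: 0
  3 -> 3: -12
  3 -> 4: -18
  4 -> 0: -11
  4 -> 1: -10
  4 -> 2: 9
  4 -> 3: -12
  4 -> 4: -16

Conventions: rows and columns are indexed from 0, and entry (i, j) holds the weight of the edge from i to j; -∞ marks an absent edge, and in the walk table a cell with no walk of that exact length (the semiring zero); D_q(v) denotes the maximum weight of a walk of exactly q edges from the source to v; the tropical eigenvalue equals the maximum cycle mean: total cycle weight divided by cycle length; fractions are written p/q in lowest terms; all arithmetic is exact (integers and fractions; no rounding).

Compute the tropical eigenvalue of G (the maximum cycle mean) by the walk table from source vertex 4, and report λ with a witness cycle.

q=0: [-∞, -∞, -∞, -∞, 0]
q=1: [-11, -10, 9, -12, -16]
q=2: [15, -5, -7, 10, 8]
q=3: [17, 17, 17, 11, 20]
q=4: [23, 19, 29, 26, 22]
q=5: [35, 25, 31, 30, 28]
Optimal cycle mean attained by: cycle 0->4->2->0, total 5 + 9 + 6, length 3.
Answer: λ = 20/3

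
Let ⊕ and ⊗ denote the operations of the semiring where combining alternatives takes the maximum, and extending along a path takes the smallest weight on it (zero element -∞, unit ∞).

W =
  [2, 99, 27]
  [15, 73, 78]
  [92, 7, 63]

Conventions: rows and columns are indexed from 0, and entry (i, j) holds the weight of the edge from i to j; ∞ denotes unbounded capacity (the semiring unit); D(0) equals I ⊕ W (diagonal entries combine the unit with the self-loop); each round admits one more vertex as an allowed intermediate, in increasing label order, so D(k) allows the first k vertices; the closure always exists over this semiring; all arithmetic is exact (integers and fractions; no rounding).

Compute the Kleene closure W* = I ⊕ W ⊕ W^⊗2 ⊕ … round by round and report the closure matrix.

D(0):
  [∞, 99, 27]
  [15, ∞, 78]
  [92, 7, ∞]
D(1):
  [∞, 99, 27]
  [15, ∞, 78]
  [92, 92, ∞]
D(2):
  [∞, 99, 78]
  [15, ∞, 78]
  [92, 92, ∞]
D(3):
  [∞, 99, 78]
  [78, ∞, 78]
  [92, 92, ∞]
Answer: W* = [[∞, 99, 78], [78, ∞, 78], [92, 92, ∞]]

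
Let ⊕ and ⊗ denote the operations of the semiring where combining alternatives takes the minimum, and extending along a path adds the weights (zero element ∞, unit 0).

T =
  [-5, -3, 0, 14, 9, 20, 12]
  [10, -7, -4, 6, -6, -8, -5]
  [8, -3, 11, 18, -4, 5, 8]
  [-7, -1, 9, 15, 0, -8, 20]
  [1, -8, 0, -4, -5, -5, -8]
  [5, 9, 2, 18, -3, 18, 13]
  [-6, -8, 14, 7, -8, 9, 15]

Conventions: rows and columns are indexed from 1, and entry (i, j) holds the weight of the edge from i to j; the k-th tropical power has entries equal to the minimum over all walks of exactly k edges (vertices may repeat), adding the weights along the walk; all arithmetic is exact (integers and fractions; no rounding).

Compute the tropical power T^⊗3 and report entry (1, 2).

T^⊗2:
  [-10, -10, -7, 3, -9, -11, -8]
  [-11, -14, -11, -10, -13, -15, -14]
  [-3, -12, -7, -8, -9, -11, -12]
  [-12, -10, -7, -4, -11, -9, -8]
  [-14, -16, -12, -9, -16, -16, -13]
  [-2, -11, -3, -7, -8, -8, -11]
  [-11, -16, -12, -12, -14, -16, -16]
T^⊗3:
  [-15, -17, -14, -13, -16, -18, -17]
  [-20, -22, -18, -17, -22, -22, -21]
  [-18, -20, -16, -13, -20, -20, -17]
  [-17, -19, -14, -15, -16, -18, -19]
  [-19, -24, -20, -20, -22, -24, -24]
  [-17, -19, -15, -12, -19, -19, -16]
  [-22, -24, -20, -18, -24, -24, -22]
Key observation: the optimum is the walk 1->2->2->2, with weight (-3) + (-7) + (-7) = -17.
Optimal value attained by: walk 1->2->2->2.
Answer: (T^⊗3)[1][2] = -17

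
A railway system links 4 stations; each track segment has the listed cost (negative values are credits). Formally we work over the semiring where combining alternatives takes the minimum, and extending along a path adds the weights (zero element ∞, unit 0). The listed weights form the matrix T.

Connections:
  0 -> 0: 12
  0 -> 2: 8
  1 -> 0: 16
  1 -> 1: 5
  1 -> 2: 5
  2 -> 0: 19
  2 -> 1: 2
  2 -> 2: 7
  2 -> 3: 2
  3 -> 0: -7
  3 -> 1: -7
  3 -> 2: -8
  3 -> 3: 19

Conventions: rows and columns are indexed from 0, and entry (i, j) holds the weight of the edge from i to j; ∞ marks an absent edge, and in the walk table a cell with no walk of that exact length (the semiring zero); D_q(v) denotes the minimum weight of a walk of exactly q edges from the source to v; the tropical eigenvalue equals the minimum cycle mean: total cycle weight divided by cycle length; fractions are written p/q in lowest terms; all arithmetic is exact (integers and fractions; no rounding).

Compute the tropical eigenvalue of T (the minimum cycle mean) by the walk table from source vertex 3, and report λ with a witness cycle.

q=0: [∞, ∞, ∞, 0]
q=1: [-7, -7, -8, 19]
q=2: [5, -6, -2, -6]
q=3: [-13, -13, -14, 0]
q=4: [-7, -12, -8, -12]
Optimal cycle mean attained by: cycle 2->3->2, total 2 + (-8), length 2.
Answer: λ = -3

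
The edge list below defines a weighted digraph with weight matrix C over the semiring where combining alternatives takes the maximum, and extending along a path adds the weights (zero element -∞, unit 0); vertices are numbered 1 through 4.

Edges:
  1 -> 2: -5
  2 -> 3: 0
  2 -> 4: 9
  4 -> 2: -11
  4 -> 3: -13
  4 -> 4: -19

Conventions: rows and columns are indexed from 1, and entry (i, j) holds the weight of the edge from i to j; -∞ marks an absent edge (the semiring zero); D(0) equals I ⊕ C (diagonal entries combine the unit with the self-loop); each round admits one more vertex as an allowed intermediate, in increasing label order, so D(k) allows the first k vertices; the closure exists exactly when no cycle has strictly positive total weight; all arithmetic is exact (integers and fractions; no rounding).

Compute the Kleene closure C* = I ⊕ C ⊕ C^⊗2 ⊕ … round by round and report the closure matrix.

D(0):
  [0, -5, -∞, -∞]
  [-∞, 0, 0, 9]
  [-∞, -∞, 0, -∞]
  [-∞, -11, -13, 0]
D(1):
  [0, -5, -∞, -∞]
  [-∞, 0, 0, 9]
  [-∞, -∞, 0, -∞]
  [-∞, -11, -13, 0]
D(2):
  [0, -5, -5, 4]
  [-∞, 0, 0, 9]
  [-∞, -∞, 0, -∞]
  [-∞, -11, -11, 0]
D(3):
  [0, -5, -5, 4]
  [-∞, 0, 0, 9]
  [-∞, -∞, 0, -∞]
  [-∞, -11, -11, 0]
D(4):
  [0, -5, -5, 4]
  [-∞, 0, 0, 9]
  [-∞, -∞, 0, -∞]
  [-∞, -11, -11, 0]
Answer: C* = [[0, -5, -5, 4], [-∞, 0, 0, 9], [-∞, -∞, 0, -∞], [-∞, -11, -11, 0]]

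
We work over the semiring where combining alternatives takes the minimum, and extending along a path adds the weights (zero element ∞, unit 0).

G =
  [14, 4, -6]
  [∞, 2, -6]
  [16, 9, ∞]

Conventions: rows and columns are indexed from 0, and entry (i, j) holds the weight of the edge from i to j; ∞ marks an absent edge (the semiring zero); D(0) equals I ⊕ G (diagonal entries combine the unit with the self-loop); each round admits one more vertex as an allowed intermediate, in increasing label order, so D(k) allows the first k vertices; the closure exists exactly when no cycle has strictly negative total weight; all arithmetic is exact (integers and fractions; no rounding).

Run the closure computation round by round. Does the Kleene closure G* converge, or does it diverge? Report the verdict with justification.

D(0):
  [0, 4, -6]
  [∞, 0, -6]
  [16, 9, 0]
D(1):
  [0, 4, -6]
  [∞, 0, -6]
  [16, 9, 0]
D(2):
  [0, 4, -6]
  [∞, 0, -6]
  [16, 9, 0]
D(3):
  [0, 3, -6]
  [10, 0, -6]
  [16, 9, 0]
Key observation: every diagonal entry stays at the unit through all rounds, so no improving cycle exists.
Answer: CONVERGES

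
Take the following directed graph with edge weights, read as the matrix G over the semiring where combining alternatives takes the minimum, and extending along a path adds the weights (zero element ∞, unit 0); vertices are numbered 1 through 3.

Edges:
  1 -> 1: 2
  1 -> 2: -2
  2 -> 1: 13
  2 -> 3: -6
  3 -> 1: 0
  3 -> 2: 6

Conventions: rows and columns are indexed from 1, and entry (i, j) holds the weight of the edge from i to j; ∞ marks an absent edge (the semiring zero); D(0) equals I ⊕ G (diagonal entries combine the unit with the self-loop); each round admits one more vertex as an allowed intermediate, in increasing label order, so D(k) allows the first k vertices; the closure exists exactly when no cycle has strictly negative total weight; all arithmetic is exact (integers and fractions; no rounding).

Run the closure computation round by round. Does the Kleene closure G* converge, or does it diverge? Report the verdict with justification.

D(0):
  [0, -2, ∞]
  [13, 0, -6]
  [0, 6, 0]
D(1):
  [0, -2, ∞]
  [13, 0, -6]
  [0, -2, 0]
Detection: at round 2, diagonal entry (3, 3) turns strictly negative.
Key observation: the cycle 3->1->2->3 has total weight 0 + (-2) + (-6), which is strictly negative.
Answer: DIVERGES — negative cycle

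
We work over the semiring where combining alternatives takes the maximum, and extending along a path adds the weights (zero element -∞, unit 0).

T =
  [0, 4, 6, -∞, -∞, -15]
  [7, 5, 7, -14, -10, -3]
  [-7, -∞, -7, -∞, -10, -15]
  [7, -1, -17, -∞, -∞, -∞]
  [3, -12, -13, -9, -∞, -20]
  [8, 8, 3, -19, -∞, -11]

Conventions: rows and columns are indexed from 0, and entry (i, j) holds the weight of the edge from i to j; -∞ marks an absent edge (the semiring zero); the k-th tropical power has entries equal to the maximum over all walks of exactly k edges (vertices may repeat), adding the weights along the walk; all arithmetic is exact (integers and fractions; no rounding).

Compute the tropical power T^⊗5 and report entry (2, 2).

T^⊗2:
  [11, 9, 11, -10, -4, 1]
  [12, 11, 13, -9, -3, 2]
  [-7, -3, -1, -19, -17, -22]
  [7, 11, 13, -15, -11, -4]
  [3, 7, 9, -26, -22, -12]
  [15, 13, 15, -6, -2, 5]
T^⊗3:
  [16, 15, 17, -5, 1, 6]
  [18, 16, 18, -3, 3, 8]
  [4, 2, 4, -17, -11, -6]
  [18, 16, 18, -3, 3, 8]
  [14, 12, 14, -7, -1, 4]
  [20, 19, 21, -1, 5, 10]
T^⊗4:
  [22, 20, 22, 1, 7, 12]
  [23, 22, 24, 2, 8, 13]
  [9, 8, 10, -12, -6, -1]
  [23, 22, 24, 2, 8, 13]
  [19, 18, 20, -2, 4, 9]
  [26, 24, 26, 5, 11, 16]
T^⊗5:
  [27, 26, 28, 6, 12, 17]
  [29, 27, 29, 8, 14, 19]
  [15, 13, 15, -6, 0, 5]
  [29, 27, 29, 8, 14, 19]
  [25, 23, 25, 4, 10, 15]
  [31, 30, 32, 10, 16, 21]
Key observation: the optimum is the walk 2->0->1->0->1->2, with weight (-7) + 4 + 7 + 4 + 7 = 15.
Optimal value attained by: walk 2->0->1->0->1->2.
Answer: (T^⊗5)[2][2] = 15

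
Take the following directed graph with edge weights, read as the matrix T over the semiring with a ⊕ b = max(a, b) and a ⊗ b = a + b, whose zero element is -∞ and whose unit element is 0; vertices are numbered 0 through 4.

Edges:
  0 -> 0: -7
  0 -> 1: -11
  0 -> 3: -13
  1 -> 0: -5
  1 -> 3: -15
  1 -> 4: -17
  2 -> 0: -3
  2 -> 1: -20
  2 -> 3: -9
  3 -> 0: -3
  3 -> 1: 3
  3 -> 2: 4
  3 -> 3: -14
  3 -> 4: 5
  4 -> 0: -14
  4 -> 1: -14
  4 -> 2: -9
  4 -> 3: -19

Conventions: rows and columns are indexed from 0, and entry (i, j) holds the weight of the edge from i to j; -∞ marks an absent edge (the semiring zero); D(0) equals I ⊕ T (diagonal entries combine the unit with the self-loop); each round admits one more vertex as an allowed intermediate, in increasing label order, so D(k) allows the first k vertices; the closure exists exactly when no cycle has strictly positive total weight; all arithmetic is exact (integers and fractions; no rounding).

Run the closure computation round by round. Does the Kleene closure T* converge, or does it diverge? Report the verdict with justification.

D(0):
  [0, -11, -∞, -13, -∞]
  [-5, 0, -∞, -15, -17]
  [-3, -20, 0, -9, -∞]
  [-3, 3, 4, 0, 5]
  [-14, -14, -9, -19, 0]
D(1):
  [0, -11, -∞, -13, -∞]
  [-5, 0, -∞, -15, -17]
  [-3, -14, 0, -9, -∞]
  [-3, 3, 4, 0, 5]
  [-14, -14, -9, -19, 0]
D(2):
  [0, -11, -∞, -13, -28]
  [-5, 0, -∞, -15, -17]
  [-3, -14, 0, -9, -31]
  [-2, 3, 4, 0, 5]
  [-14, -14, -9, -19, 0]
D(3):
  [0, -11, -∞, -13, -28]
  [-5, 0, -∞, -15, -17]
  [-3, -14, 0, -9, -31]
  [1, 3, 4, 0, 5]
  [-12, -14, -9, -18, 0]
D(4):
  [0, -10, -9, -13, -8]
  [-5, 0, -11, -15, -10]
  [-3, -6, 0, -9, -4]
  [1, 3, 4, 0, 5]
  [-12, -14, -9, -18, 0]
D(5):
  [0, -10, -9, -13, -8]
  [-5, 0, -11, -15, -10]
  [-3, -6, 0, -9, -4]
  [1, 3, 4, 0, 5]
  [-12, -14, -9, -18, 0]
Key observation: every diagonal entry stays at the unit through all rounds, so no improving cycle exists.
Answer: CONVERGES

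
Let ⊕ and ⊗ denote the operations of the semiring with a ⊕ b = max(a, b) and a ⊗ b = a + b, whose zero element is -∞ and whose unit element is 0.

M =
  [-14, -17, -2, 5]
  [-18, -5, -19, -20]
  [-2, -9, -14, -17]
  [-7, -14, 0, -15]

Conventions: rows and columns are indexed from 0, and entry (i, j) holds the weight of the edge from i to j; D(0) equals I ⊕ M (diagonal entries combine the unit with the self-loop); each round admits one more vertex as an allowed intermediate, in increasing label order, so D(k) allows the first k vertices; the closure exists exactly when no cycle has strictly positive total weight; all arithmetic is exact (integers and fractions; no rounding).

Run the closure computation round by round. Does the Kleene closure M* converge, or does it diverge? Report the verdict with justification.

D(0):
  [0, -17, -2, 5]
  [-18, 0, -19, -20]
  [-2, -9, 0, -17]
  [-7, -14, 0, 0]
D(1):
  [0, -17, -2, 5]
  [-18, 0, -19, -13]
  [-2, -9, 0, 3]
  [-7, -14, 0, 0]
D(2):
  [0, -17, -2, 5]
  [-18, 0, -19, -13]
  [-2, -9, 0, 3]
  [-7, -14, 0, 0]
Detection: at round 3, diagonal entry (3, 3) turns strictly positive.
Key observation: the cycle 3->2->0->3 has total weight 0 + (-2) + 5, which is strictly positive.
Answer: DIVERGES — positive cycle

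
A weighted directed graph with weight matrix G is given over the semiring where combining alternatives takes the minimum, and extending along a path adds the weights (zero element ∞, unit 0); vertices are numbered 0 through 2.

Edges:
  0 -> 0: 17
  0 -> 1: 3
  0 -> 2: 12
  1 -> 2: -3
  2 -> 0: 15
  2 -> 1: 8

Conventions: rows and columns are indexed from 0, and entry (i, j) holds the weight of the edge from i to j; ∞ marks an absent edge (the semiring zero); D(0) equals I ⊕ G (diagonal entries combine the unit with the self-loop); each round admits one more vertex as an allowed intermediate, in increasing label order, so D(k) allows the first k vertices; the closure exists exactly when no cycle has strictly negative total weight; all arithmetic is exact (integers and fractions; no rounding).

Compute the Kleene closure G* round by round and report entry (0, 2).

D(0):
  [0, 3, 12]
  [∞, 0, -3]
  [15, 8, 0]
D(1):
  [0, 3, 12]
  [∞, 0, -3]
  [15, 8, 0]
D(2):
  [0, 3, 0]
  [∞, 0, -3]
  [15, 8, 0]
D(3):
  [0, 3, 0]
  [12, 0, -3]
  [15, 8, 0]
Answer: G*[0][2] = 0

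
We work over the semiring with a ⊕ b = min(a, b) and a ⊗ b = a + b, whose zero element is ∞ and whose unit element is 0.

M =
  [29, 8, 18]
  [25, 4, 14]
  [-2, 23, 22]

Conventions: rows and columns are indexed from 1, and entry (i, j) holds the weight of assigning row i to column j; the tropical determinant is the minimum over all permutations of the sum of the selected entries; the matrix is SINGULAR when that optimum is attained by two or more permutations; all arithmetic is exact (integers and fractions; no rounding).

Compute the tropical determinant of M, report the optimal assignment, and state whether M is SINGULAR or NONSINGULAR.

σ = (1, 2, 3): 29 + 4 + 22 = 55
σ = (1, 3, 2): 29 + 14 + 23 = 66
σ = (2, 1, 3): 8 + 25 + 22 = 55
σ = (2, 3, 1): 8 + 14 + (-2) = 20
σ = (3, 1, 2): 18 + 25 + 23 = 66
σ = (3, 2, 1): 18 + 4 + (-2) = 20
Optimal value attained by: σ = (2, 3, 1).
Answer: det⊕(M) = 20; verdict: SINGULAR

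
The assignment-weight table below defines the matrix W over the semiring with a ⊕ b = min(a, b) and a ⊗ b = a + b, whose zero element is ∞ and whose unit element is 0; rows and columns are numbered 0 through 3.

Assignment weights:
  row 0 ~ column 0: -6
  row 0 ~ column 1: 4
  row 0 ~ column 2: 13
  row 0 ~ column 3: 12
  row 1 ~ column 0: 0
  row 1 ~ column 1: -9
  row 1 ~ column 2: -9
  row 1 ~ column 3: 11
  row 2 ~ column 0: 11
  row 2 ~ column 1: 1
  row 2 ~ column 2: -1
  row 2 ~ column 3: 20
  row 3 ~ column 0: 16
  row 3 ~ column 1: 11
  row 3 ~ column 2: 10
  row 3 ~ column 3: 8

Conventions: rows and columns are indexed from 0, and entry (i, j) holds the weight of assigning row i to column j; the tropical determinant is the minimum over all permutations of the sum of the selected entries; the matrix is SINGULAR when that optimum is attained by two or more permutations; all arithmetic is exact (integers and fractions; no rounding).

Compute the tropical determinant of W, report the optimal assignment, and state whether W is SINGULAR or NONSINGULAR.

σ = (0, 1, 2, 3): (-6) + (-9) + (-1) + 8 = -8
σ = (0, 1, 3, 2): (-6) + (-9) + 20 + 10 = 15
σ = (0, 2, 1, 3): (-6) + (-9) + 1 + 8 = -6
σ = (0, 2, 3, 1): (-6) + (-9) + 20 + 11 = 16
σ = (0, 3, 1, 2): (-6) + 11 + 1 + 10 = 16
σ = (0, 3, 2, 1): (-6) + 11 + (-1) + 11 = 15
σ = (1, 0, 2, 3): 4 + 0 + (-1) + 8 = 11
σ = (1, 0, 3, 2): 4 + 0 + 20 + 10 = 34
σ = (1, 2, 0, 3): 4 + (-9) + 11 + 8 = 14
σ = (1, 2, 3, 0): 4 + (-9) + 20 + 16 = 31
σ = (1, 3, 0, 2): 4 + 11 + 11 + 10 = 36
σ = (1, 3, 2, 0): 4 + 11 + (-1) + 16 = 30
σ = (2, 0, 1, 3): 13 + 0 + 1 + 8 = 22
σ = (2, 0, 3, 1): 13 + 0 + 20 + 11 = 44
σ = (2, 1, 0, 3): 13 + (-9) + 11 + 8 = 23
σ = (2, 1, 3, 0): 13 + (-9) + 20 + 16 = 40
σ = (2, 3, 0, 1): 13 + 11 + 11 + 11 = 46
σ = (2, 3, 1, 0): 13 + 11 + 1 + 16 = 41
σ = (3, 0, 1, 2): 12 + 0 + 1 + 10 = 23
σ = (3, 0, 2, 1): 12 + 0 + (-1) + 11 = 22
σ = (3, 1, 0, 2): 12 + (-9) + 11 + 10 = 24
σ = (3, 1, 2, 0): 12 + (-9) + (-1) + 16 = 18
σ = (3, 2, 0, 1): 12 + (-9) + 11 + 11 = 25
σ = (3, 2, 1, 0): 12 + (-9) + 1 + 16 = 20
Optimal value attained by: σ = (0, 1, 2, 3).
Answer: det⊕(W) = -8; verdict: NONSINGULAR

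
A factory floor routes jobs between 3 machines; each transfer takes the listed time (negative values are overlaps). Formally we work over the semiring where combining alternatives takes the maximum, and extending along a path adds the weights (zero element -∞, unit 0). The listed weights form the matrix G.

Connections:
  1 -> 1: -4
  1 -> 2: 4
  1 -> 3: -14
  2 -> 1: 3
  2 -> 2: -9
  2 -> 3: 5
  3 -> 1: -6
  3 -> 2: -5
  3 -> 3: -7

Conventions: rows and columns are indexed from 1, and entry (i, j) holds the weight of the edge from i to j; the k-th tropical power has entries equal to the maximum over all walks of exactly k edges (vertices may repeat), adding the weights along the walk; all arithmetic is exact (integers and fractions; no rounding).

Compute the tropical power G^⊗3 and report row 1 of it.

G^⊗2:
  [7, 0, 9]
  [-1, 7, -2]
  [-2, -2, 0]
G^⊗3:
  [3, 11, 5]
  [10, 3, 12]
  [1, 2, 3]
Answer: row 1 of G^⊗3 = [3, 11, 5]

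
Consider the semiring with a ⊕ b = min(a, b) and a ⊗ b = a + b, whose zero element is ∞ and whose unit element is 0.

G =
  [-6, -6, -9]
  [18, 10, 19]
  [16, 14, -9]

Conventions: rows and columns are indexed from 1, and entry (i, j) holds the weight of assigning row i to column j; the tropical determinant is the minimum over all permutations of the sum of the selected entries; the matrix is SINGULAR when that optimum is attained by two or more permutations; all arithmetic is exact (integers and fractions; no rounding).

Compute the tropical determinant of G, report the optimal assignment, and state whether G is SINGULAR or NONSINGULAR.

σ = (1, 2, 3): (-6) + 10 + (-9) = -5
σ = (1, 3, 2): (-6) + 19 + 14 = 27
σ = (2, 1, 3): (-6) + 18 + (-9) = 3
σ = (2, 3, 1): (-6) + 19 + 16 = 29
σ = (3, 1, 2): (-9) + 18 + 14 = 23
σ = (3, 2, 1): (-9) + 10 + 16 = 17
Optimal value attained by: σ = (1, 2, 3).
Answer: det⊕(G) = -5; verdict: NONSINGULAR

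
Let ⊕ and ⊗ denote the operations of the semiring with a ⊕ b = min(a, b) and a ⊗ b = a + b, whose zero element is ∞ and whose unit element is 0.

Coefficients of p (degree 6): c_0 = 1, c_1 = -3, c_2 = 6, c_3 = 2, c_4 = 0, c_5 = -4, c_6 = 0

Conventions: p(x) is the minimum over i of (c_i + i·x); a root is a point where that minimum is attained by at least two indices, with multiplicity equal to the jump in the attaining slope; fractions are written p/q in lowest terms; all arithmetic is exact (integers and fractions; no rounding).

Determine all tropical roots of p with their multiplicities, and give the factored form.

hull edge (i=0, c=1) to (i=1, c=-3): slope -4, span 1
hull edge (i=1, c=-3) to (i=5, c=-4): slope -1/4, span 4
hull edge (i=5, c=-4) to (i=6, c=0): slope 4, span 1
Factored form: p(x) = 0 ⊗ (x ⊕ (-4)) ⊗ (x ⊕ 1/4) ⊗ (x ⊕ 1/4) ⊗ (x ⊕ 1/4) ⊗ (x ⊕ 1/4) ⊗ (x ⊕ 4)
Answer: roots = -4 (mult 1), 1/4 (mult 4), 4 (mult 1)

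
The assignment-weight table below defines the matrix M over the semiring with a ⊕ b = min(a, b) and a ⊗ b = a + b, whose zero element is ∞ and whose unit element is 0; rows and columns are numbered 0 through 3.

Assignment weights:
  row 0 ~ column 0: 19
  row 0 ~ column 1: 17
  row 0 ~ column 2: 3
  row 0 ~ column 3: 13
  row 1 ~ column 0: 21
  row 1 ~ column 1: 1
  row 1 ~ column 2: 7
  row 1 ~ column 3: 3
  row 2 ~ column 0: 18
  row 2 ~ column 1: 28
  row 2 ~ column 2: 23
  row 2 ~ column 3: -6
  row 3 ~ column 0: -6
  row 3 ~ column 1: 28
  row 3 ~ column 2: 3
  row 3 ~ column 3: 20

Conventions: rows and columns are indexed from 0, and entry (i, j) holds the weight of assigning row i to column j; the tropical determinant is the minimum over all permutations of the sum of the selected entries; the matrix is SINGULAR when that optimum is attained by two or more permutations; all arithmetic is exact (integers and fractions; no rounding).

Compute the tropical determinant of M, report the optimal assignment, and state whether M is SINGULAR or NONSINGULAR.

σ = (0, 1, 2, 3): 19 + 1 + 23 + 20 = 63
σ = (0, 1, 3, 2): 19 + 1 + (-6) + 3 = 17
σ = (0, 2, 1, 3): 19 + 7 + 28 + 20 = 74
σ = (0, 2, 3, 1): 19 + 7 + (-6) + 28 = 48
σ = (0, 3, 1, 2): 19 + 3 + 28 + 3 = 53
σ = (0, 3, 2, 1): 19 + 3 + 23 + 28 = 73
σ = (1, 0, 2, 3): 17 + 21 + 23 + 20 = 81
σ = (1, 0, 3, 2): 17 + 21 + (-6) + 3 = 35
σ = (1, 2, 0, 3): 17 + 7 + 18 + 20 = 62
σ = (1, 2, 3, 0): 17 + 7 + (-6) + (-6) = 12
σ = (1, 3, 0, 2): 17 + 3 + 18 + 3 = 41
σ = (1, 3, 2, 0): 17 + 3 + 23 + (-6) = 37
σ = (2, 0, 1, 3): 3 + 21 + 28 + 20 = 72
σ = (2, 0, 3, 1): 3 + 21 + (-6) + 28 = 46
σ = (2, 1, 0, 3): 3 + 1 + 18 + 20 = 42
σ = (2, 1, 3, 0): 3 + 1 + (-6) + (-6) = -8
σ = (2, 3, 0, 1): 3 + 3 + 18 + 28 = 52
σ = (2, 3, 1, 0): 3 + 3 + 28 + (-6) = 28
σ = (3, 0, 1, 2): 13 + 21 + 28 + 3 = 65
σ = (3, 0, 2, 1): 13 + 21 + 23 + 28 = 85
σ = (3, 1, 0, 2): 13 + 1 + 18 + 3 = 35
σ = (3, 1, 2, 0): 13 + 1 + 23 + (-6) = 31
σ = (3, 2, 0, 1): 13 + 7 + 18 + 28 = 66
σ = (3, 2, 1, 0): 13 + 7 + 28 + (-6) = 42
Optimal value attained by: σ = (2, 1, 3, 0).
Answer: det⊕(M) = -8; verdict: NONSINGULAR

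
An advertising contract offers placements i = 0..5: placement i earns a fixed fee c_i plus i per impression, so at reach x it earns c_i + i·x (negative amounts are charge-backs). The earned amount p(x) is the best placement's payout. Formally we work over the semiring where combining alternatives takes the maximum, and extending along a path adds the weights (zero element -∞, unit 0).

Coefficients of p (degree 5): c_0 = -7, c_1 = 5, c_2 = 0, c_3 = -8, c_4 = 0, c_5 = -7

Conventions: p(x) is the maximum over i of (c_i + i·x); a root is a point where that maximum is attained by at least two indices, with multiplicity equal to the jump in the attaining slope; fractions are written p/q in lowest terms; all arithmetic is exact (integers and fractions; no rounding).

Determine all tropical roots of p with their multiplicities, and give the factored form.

hull edge (i=0, c=-7) to (i=1, c=5): slope 12, span 1
hull edge (i=1, c=5) to (i=4, c=0): slope -5/3, span 3
hull edge (i=4, c=0) to (i=5, c=-7): slope -7, span 1
Factored form: p(x) = -7 ⊗ (x ⊕ (-12)) ⊗ (x ⊕ 5/3) ⊗ (x ⊕ 5/3) ⊗ (x ⊕ 5/3) ⊗ (x ⊕ 7)
Answer: roots = -12 (mult 1), 5/3 (mult 3), 7 (mult 1)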